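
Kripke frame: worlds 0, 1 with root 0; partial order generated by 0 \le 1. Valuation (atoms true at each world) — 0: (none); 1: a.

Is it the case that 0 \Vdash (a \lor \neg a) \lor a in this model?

No

0 \nVdash (a \lor \neg a) \lor a: neither disjunct is forced at 0.
0 \nVdash a \lor \neg a: neither disjunct is forced at 0.
0 lacks atom a, so 0 \nVdash a.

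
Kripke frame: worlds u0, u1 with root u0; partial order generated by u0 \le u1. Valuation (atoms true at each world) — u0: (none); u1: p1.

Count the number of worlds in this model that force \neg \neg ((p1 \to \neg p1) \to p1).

u0: forces it.
u1: forces it.
Worlds forcing the formula: {u0, u1}.

2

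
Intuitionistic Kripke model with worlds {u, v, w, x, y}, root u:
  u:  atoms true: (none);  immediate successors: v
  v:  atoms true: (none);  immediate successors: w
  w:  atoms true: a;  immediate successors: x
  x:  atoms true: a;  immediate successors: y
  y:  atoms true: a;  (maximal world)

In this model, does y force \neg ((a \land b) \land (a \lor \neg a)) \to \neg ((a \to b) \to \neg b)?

y \nVdash \neg ((a \land b) \land (a \lor \neg a)) \to \neg ((a \to b) \to \neg b): already at y itself, y \Vdash \neg ((a \land b) \land (a \lor \neg a)) but y \nVdash \neg ((a \to b) \to \neg b).
y \nVdash \neg ((a \to b) \to \neg b) since y is accessible from y and y \Vdash (a \to b) \to \neg b.
y \Vdash (a \to b) \to \neg b vacuously: no world accessible from y forces the antecedent a \to b.

No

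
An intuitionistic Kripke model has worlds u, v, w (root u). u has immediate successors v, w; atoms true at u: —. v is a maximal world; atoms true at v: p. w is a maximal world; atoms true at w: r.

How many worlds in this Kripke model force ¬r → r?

1

u: does not force it — u ⊮ ¬r → r: at the accessible world v, v ⊩ ¬r but v ⊮ r.
v: does not force it.
w: forces it.
Worlds forcing the formula: {w}.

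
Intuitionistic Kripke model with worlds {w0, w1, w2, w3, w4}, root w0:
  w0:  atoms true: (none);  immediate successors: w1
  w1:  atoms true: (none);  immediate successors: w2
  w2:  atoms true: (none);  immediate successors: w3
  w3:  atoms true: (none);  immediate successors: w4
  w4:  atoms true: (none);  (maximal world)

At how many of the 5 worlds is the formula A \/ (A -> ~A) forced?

5

w0: forces it.
w1: forces it.
w2: forces it.
w3: forces it.
w4: forces it.
Worlds forcing the formula: {w0, w1, w2, w3, w4}.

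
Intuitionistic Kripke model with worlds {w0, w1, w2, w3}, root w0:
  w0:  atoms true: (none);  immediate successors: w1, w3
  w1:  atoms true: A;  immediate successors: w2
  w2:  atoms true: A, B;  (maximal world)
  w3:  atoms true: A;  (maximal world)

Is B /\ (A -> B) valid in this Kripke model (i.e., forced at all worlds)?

No

Not every world: w0 ||-/- B /\ (A -> B).
w0 ||-/- B /\ (A -> B) since w0 fails B.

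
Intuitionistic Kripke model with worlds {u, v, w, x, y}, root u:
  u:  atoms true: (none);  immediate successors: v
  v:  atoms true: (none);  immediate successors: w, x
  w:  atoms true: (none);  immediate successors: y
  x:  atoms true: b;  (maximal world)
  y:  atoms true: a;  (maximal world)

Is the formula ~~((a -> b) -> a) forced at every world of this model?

Not every world: u ||-/- ~~((a -> b) -> a).
u ||-/- ~~((a -> b) -> a) since x is accessible from u and x ||- ~((a -> b) -> a).
x ||- ~((a -> b) -> a): no world accessible from x forces (a -> b) -> a.

No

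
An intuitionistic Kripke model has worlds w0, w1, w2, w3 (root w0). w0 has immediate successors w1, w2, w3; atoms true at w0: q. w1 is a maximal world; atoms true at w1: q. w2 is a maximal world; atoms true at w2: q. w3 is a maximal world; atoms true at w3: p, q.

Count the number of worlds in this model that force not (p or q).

w0: does not force it — w0 does not force not (p or q) since w0 is accessible from w0 and w0 forces p or q.
w1: does not force it — w1 does not force not (p or q) since w1 is accessible from w1 and w1 forces p or q.
w2: does not force it.
w3: does not force it.
Worlds forcing the formula: { }.

0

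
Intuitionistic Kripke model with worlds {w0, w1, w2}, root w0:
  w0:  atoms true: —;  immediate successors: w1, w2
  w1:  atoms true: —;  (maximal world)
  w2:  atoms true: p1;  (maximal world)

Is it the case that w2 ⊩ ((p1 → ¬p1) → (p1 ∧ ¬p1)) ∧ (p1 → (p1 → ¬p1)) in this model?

w2 ⊮ ((p1 → ¬p1) → (p1 ∧ ¬p1)) ∧ (p1 → (p1 → ¬p1)) since w2 fails p1 → (p1 → ¬p1).

No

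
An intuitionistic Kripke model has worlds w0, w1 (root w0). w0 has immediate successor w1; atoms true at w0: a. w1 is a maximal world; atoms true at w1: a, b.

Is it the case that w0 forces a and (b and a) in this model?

No

w0 does not force a and (b and a) since w0 fails b and a.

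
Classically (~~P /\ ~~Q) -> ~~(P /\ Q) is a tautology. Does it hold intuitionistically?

Yes

This is the distribution of double negation over conjunction, which is intuitionistically derivable.
Assume ~~P, ~~Q, and ~(P /\ Q). From P we'd get ~Q (since P /\ Q is refuted), contradicting ~~Q; so ~P, contradicting ~~P.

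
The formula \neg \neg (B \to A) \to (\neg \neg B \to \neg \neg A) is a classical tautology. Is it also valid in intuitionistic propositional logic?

Yes

This is the distribution of double negation over implication, which is intuitionistically derivable.
Assume \neg \neg (B \to A) and \neg \neg B; suppose \neg A. Then B \to A would give \neg B (by contraposition), contradicting \neg \neg B; so \neg (B \to A), contradicting \neg \neg (B \to A). Hence \neg \neg A.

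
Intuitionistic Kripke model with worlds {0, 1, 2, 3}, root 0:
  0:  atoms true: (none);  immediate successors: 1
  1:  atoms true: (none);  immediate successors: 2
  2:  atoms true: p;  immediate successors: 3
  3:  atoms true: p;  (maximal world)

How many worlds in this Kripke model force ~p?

0: does not force it — 0 ||-/- ~p since 2 is accessible from 0 and 2 ||- p.
1: does not force it.
2: does not force it.
3: does not force it.
Worlds forcing the formula: { }.

0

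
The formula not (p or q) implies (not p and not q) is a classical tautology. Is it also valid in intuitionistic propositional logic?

This is a constructively valid De Morgan direction (negated disjunction to conjunction of negations), which is intuitionistically derivable.
From not (p or q): if p held then p or q would, contradiction — so not p; similarly not q.

Yes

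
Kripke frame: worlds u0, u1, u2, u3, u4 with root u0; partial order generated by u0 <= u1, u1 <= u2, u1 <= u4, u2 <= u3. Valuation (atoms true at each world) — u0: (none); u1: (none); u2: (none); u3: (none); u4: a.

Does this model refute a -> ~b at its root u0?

No

u0 ||- a -> ~b: every world accessible from u0 that forces a (namely u4) also forces ~b.
So the root u0 forces a -> ~b; the model is not a countermodel.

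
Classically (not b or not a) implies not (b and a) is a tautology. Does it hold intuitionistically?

Yes

This is a constructively valid De Morgan direction (disjunction of negations to negated conjunction), which is intuitionistically derivable.
If not b holds at a world then no accessible world forces b, hence none forces b and a; likewise for not a.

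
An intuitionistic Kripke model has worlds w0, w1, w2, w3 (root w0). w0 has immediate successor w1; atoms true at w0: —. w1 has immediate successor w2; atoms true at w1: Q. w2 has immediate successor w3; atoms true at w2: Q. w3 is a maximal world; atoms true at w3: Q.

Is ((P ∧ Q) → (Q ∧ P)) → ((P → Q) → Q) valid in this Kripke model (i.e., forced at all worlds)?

Not every world: w0 ⊮ ((P ∧ Q) → (Q ∧ P)) → ((P → Q) → Q).
w0 ⊮ ((P ∧ Q) → (Q ∧ P)) → ((P → Q) → Q): already at w0 itself, w0 ⊩ (P ∧ Q) → (Q ∧ P) but w0 ⊮ (P → Q) → Q.
w0 ⊮ (P → Q) → Q: already at w0 itself, w0 ⊩ P → Q but w0 ⊮ Q.
w0 lacks atom Q, so w0 ⊮ Q.

No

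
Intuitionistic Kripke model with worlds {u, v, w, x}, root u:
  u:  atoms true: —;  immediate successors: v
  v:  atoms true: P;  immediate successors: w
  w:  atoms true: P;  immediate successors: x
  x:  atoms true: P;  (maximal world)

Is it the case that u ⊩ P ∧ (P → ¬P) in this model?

No

u ⊮ P ∧ (P → ¬P) since u fails P.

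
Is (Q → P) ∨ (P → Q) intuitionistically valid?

This is the Gödel–Dummett linearity axiom, which is not intuitionistically valid.
A Kripke countermodel: worlds s0, s1, s2; order generated by s0 ≤ s1, s0 ≤ s2; atoms true at each world — s0:{}; s1:{Q}; s2:{P}.
s0 ⊮ (Q → P) ∨ (P → Q): neither disjunct is forced at s0.
s0 ⊮ Q → P: at the accessible world s1, s1 ⊩ Q but s1 ⊮ P.
s1 lacks atom P, so s1 ⊮ P.
So the root s0 does not force the formula.

No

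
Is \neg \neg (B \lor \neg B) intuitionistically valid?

Yes

This is the double negation of excluded middle, which is intuitionistically derivable.
Assuming \neg (B \lor \neg B): from B we'd get B \lor \neg B, so \neg B; but then B \lor \neg B again — contradiction. Hence \neg \neg (B \lor \neg B).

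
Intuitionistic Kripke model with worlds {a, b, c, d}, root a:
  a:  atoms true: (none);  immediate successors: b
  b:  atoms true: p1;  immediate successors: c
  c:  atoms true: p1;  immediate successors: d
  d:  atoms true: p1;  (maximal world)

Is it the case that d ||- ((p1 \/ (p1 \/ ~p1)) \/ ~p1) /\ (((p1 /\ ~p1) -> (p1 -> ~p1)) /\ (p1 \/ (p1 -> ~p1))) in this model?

d ||- ((p1 \/ (p1 \/ ~p1)) \/ ~p1) /\ (((p1 /\ ~p1) -> (p1 -> ~p1)) /\ (p1 \/ (p1 -> ~p1))) since d forces both conjuncts.

Yes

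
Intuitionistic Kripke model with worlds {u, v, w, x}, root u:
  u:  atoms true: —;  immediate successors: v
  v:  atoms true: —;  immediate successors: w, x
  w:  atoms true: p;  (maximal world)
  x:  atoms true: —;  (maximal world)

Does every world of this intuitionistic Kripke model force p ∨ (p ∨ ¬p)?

No

Not every world: u ⊮ p ∨ (p ∨ ¬p).
u ⊮ p ∨ (p ∨ ¬p): neither disjunct is forced at u.
u lacks atom p, so u ⊮ p.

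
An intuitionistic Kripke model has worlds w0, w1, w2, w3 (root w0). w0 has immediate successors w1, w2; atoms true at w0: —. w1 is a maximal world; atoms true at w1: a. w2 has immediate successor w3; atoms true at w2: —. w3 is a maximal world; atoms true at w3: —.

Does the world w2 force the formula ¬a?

Yes

w2 ⊩ ¬a: no world accessible from w2 forces a.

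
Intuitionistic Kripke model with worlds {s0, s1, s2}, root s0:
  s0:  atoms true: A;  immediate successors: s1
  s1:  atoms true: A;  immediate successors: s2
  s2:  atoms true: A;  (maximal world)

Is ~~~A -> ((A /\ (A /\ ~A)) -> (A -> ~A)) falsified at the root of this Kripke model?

s0 ||- ~~~A -> ((A /\ (A /\ ~A)) -> (A -> ~A)) vacuously: no world accessible from s0 forces the antecedent ~~~A.
So the root s0 forces ~~~A -> ((A /\ (A /\ ~A)) -> (A -> ~A)); the model is not a countermodel.

No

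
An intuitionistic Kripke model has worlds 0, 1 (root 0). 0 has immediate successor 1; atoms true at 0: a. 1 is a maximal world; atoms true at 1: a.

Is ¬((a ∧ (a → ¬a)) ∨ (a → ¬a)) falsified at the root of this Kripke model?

0 ⊩ ¬((a ∧ (a → ¬a)) ∨ (a → ¬a)): no world accessible from 0 forces (a ∧ (a → ¬a)) ∨ (a → ¬a).
So the root 0 forces ¬((a ∧ (a → ¬a)) ∨ (a → ¬a)); the model is not a countermodel.

No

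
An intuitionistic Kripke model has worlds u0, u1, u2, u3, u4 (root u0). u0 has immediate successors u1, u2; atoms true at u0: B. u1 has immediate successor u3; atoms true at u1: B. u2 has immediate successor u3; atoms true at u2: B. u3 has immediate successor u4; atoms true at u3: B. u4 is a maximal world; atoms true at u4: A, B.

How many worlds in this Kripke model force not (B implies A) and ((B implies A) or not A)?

0

u0: does not force it — u0 does not force not (B implies A) and ((B implies A) or not A) since u0 fails not (B implies A).
u1: does not force it — u1 does not force not (B implies A) and ((B implies A) or not A) since u1 fails not (B implies A).
u2: does not force it — u2 does not force not (B implies A) and ((B implies A) or not A) since u2 fails not (B implies A).
u3: does not force it.
u4: does not force it.
Worlds forcing the formula: { }.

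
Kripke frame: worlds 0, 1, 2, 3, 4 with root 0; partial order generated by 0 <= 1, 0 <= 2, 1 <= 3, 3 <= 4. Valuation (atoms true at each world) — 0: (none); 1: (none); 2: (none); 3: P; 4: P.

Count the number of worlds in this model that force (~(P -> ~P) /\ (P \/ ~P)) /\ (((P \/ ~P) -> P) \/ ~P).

0: does not force it — 0 ||-/- (~(P -> ~P) /\ (P \/ ~P)) /\ (((P \/ ~P) -> P) \/ ~P) since 0 fails ~(P -> ~P) /\ (P \/ ~P).
1: does not force it — 1 ||-/- (~(P -> ~P) /\ (P \/ ~P)) /\ (((P \/ ~P) -> P) \/ ~P) since 1 fails ~(P -> ~P) /\ (P \/ ~P).
2: does not force it — 2 ||-/- (~(P -> ~P) /\ (P \/ ~P)) /\ (((P \/ ~P) -> P) \/ ~P) since 2 fails ~(P -> ~P) /\ (P \/ ~P).
3: forces it.
4: forces it.
Worlds forcing the formula: {3, 4}.

2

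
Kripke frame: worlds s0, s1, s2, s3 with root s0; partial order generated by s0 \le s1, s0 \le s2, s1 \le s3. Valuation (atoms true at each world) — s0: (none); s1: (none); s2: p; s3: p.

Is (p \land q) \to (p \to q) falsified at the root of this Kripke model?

No

s0 \Vdash (p \land q) \to (p \to q) vacuously: no world accessible from s0 forces the antecedent p \land q.
So the root s0 forces (p \land q) \to (p \to q); the model is not a countermodel.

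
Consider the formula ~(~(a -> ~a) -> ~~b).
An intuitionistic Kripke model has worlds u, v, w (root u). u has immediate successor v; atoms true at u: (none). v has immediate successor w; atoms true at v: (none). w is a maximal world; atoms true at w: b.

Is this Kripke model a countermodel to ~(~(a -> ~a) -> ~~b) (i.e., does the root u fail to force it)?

u ||-/- ~(~(a -> ~a) -> ~~b) since u is accessible from u and u ||- ~(a -> ~a) -> ~~b.
u ||- ~(a -> ~a) -> ~~b vacuously: no world accessible from u forces the antecedent ~(a -> ~a).
So the root u does not force ~(~(a -> ~a) -> ~~b); the model is a countermodel.

Yes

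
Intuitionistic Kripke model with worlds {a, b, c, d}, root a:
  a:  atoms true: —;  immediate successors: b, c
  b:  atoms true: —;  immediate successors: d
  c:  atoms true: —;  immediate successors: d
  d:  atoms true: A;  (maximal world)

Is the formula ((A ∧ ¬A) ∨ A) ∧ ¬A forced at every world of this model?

No

Not every world: a ⊮ ((A ∧ ¬A) ∨ A) ∧ ¬A.
a ⊮ ((A ∧ ¬A) ∨ A) ∧ ¬A since a fails (A ∧ ¬A) ∨ A.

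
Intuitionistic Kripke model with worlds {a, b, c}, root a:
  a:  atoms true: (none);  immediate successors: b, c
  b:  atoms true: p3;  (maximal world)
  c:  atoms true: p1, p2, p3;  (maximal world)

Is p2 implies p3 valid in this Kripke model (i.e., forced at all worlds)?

Yes

a forces p2 implies p3: every world accessible from a that forces p2 (namely c) also forces p3.
Since the root a forces p2 implies p3 and forcing is persistent (monotone upward), every world forces it.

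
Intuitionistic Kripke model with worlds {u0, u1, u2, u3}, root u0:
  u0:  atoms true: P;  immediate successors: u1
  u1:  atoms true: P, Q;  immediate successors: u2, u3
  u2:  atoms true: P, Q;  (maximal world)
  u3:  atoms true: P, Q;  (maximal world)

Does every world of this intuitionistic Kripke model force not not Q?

u0 forces not not Q: no world accessible from u0 forces not Q.
Since the root u0 forces not not Q and forcing is persistent (monotone upward), every world forces it.

Yes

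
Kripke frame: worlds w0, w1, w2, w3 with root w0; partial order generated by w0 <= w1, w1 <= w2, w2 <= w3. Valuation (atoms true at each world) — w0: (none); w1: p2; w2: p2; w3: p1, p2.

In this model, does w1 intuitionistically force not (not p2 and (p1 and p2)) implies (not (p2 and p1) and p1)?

No

w1 does not force not (not p2 and (p1 and p2)) implies (not (p2 and p1) and p1): already at w1 itself, w1 forces not (not p2 and (p1 and p2)) but w1 does not force not (p2 and p1) and p1.
w1 does not force not (p2 and p1) and p1 since w1 fails not (p2 and p1).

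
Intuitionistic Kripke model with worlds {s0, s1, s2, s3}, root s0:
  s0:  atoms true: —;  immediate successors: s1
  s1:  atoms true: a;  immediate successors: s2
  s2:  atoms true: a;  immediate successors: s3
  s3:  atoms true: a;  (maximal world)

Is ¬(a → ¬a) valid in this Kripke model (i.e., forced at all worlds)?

Yes

s0 ⊩ ¬(a → ¬a): no world accessible from s0 forces a → ¬a.
Since the root s0 forces ¬(a → ¬a) and forcing is persistent (monotone upward), every world forces it.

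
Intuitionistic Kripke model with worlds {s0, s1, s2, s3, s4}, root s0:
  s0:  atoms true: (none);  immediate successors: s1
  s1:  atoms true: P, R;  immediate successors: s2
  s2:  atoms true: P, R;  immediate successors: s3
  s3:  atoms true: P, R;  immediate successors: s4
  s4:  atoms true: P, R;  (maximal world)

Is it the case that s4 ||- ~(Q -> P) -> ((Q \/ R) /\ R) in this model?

s4 ||- ~(Q -> P) -> ((Q \/ R) /\ R) vacuously: no world accessible from s4 forces the antecedent ~(Q -> P).

Yes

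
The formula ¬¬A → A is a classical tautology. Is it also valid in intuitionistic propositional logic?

No

This is double-negation elimination, which is not intuitionistically valid.
A Kripke countermodel: worlds a, b; order generated by a ≤ b; atoms true at each world — a:{}; b:{A}.
a ⊮ ¬¬A → A: already at a itself, a ⊩ ¬¬A but a ⊮ A.
a lacks atom A, so a ⊮ A.
So the root a does not force the formula.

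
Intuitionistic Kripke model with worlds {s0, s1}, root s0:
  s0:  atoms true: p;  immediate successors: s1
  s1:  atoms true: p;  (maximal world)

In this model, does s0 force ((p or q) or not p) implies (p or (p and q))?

Yes

s0 forces ((p or q) or not p) implies (p or (p and q)): every world accessible from s0 that forces (p or q) or not p (namely s0, s1) also forces p or (p and q).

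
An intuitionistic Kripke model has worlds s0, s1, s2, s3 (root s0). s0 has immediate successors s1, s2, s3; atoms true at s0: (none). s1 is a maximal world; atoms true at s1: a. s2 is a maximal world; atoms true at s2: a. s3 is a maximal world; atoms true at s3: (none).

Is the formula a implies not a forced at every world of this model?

Not every world: s0 does not force a implies not a.
s0 does not force a implies not a: at the accessible world s1, s1 forces a but s1 does not force not a.
s1 does not force not a since s1 is accessible from s1 and s1 forces a.

No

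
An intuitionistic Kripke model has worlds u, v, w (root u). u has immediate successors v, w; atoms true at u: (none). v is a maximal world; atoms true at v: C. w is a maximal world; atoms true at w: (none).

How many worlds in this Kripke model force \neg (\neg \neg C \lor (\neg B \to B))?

1

u: does not force it — u \nVdash \neg (\neg \neg C \lor (\neg B \to B)) since v is accessible from u and v \Vdash \neg \neg C \lor (\neg B \to B).
v: does not force it — v \nVdash \neg (\neg \neg C \lor (\neg B \to B)) since v is accessible from v and v \Vdash \neg \neg C \lor (\neg B \to B).
w: forces it.
Worlds forcing the formula: {w}.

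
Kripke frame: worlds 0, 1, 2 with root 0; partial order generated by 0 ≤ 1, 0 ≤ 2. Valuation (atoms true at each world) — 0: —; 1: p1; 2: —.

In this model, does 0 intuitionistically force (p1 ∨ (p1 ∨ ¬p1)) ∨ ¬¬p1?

No

0 ⊮ (p1 ∨ (p1 ∨ ¬p1)) ∨ ¬¬p1: neither disjunct is forced at 0.
0 ⊮ p1 ∨ (p1 ∨ ¬p1): neither disjunct is forced at 0.
0 lacks atom p1, so 0 ⊮ p1.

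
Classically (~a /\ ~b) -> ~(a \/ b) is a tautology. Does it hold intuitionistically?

Yes

This is a constructively valid De Morgan direction (conjunction of negations to negated disjunction), which is intuitionistically derivable.
If both ~a and ~b hold at a world, no accessible world forces a or forces b, so none forces a \/ b.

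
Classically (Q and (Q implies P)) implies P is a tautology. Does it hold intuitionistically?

This is modus ponens in implicational form, which is intuitionistically derivable.
If a world forces Q and Q implies P, then applying the implication at that world (which is accessible from itself) gives P.

Yes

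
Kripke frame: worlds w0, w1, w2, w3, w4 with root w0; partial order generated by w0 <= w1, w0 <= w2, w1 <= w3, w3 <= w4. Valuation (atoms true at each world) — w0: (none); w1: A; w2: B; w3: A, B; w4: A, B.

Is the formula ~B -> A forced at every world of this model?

Yes

w0 ||- ~B -> A vacuously: no world accessible from w0 forces the antecedent ~B.
Since the root w0 forces ~B -> A and forcing is persistent (monotone upward), every world forces it.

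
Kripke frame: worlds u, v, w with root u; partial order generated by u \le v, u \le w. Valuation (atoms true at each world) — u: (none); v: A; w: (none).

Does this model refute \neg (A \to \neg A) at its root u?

Yes

u \nVdash \neg (A \to \neg A) since w is accessible from u and w \Vdash A \to \neg A.
w \Vdash A \to \neg A vacuously: no world accessible from w forces the antecedent A.
So the root u does not force \neg (A \to \neg A); the model is a countermodel.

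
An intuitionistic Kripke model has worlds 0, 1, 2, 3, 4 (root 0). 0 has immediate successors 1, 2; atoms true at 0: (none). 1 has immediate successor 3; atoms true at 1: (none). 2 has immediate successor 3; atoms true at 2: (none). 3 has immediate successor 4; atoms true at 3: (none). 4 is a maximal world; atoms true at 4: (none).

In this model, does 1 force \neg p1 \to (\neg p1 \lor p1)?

Yes

1 \Vdash \neg p1 \to (\neg p1 \lor p1): every world accessible from 1 that forces \neg p1 (namely 1, 3, 4) also forces \neg p1 \lor p1.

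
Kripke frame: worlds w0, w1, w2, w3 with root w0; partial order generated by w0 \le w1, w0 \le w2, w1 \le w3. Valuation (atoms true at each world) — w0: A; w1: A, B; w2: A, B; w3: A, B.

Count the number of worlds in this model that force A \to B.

3

w0: does not force it — w0 \nVdash A \to B: already at w0 itself, w0 \Vdash A but w0 \nVdash B.
w1: forces it.
w2: forces it.
w3: forces it.
Worlds forcing the formula: {w1, w2, w3}.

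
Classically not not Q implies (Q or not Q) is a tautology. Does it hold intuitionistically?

No

This is a variant of double-negation elimination (deriving excluded middle from double negation), which is not intuitionistically valid.
A Kripke countermodel: worlds w0, w1; order generated by w0 <= w1; atoms true at each world — w0:{}; w1:{Q}.
w0 does not force not not Q implies (Q or not Q): already at w0 itself, w0 forces not not Q but w0 does not force Q or not Q.
w0 does not force Q or not Q: neither disjunct is forced at w0.
w0 lacks atom Q, so w0 does not force Q.
So the root w0 does not force the formula.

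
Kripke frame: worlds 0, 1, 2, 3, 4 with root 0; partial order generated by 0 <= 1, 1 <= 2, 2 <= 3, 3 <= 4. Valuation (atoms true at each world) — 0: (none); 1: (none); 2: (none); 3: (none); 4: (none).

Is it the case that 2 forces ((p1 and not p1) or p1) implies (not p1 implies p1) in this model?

Yes

2 forces ((p1 and not p1) or p1) implies (not p1 implies p1) vacuously: no world accessible from 2 forces the antecedent (p1 and not p1) or p1.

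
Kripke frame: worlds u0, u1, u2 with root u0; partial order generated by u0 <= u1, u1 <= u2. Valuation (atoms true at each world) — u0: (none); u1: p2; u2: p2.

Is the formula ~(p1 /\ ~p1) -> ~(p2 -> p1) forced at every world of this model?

Yes

u0 ||- ~(p1 /\ ~p1) -> ~(p2 -> p1): every world accessible from u0 that forces ~(p1 /\ ~p1) (namely u0, u1, u2) also forces ~(p2 -> p1).
Since the root u0 forces ~(p1 /\ ~p1) -> ~(p2 -> p1) and forcing is persistent (monotone upward), every world forces it.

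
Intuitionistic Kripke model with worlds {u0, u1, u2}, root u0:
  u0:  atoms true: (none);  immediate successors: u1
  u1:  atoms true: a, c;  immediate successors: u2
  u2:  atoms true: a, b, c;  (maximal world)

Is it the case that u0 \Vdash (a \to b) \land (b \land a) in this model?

No

u0 \nVdash (a \to b) \land (b \land a) since u0 fails a \to b.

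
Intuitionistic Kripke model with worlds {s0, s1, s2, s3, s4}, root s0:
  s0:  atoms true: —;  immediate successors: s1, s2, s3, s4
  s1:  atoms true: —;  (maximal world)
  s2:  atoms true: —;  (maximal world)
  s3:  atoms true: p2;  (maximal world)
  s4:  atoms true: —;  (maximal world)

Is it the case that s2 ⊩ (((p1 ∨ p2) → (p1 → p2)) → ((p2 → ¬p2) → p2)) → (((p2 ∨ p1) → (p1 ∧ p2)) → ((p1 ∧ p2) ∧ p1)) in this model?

Yes

s2 ⊩ (((p1 ∨ p2) → (p1 → p2)) → ((p2 → ¬p2) → p2)) → (((p2 ∨ p1) → (p1 ∧ p2)) → ((p1 ∧ p2) ∧ p1)) vacuously: no world accessible from s2 forces the antecedent ((p1 ∨ p2) → (p1 → p2)) → ((p2 → ¬p2) → p2).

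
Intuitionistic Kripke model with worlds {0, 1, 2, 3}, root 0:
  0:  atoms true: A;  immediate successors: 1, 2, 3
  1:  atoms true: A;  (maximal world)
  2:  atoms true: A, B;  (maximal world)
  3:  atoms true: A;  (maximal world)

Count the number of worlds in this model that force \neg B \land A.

2

0: does not force it — 0 \nVdash \neg B \land A since 0 fails \neg B.
1: forces it.
2: does not force it.
3: forces it.
Worlds forcing the formula: {1, 3}.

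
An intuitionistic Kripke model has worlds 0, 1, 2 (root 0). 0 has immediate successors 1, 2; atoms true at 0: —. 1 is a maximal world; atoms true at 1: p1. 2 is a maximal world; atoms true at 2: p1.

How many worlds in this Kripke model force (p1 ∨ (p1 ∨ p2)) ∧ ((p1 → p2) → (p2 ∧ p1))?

2

0: does not force it — 0 ⊮ (p1 ∨ (p1 ∨ p2)) ∧ ((p1 → p2) → (p2 ∧ p1)) since 0 fails p1 ∨ (p1 ∨ p2).
1: forces it.
2: forces it.
Worlds forcing the formula: {1, 2}.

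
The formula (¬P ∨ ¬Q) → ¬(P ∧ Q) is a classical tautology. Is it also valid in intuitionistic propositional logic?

This is a constructively valid De Morgan direction (disjunction of negations to negated conjunction), which is intuitionistically derivable.
If ¬P holds at a world then no accessible world forces P, hence none forces P ∧ Q; likewise for ¬Q.

Yes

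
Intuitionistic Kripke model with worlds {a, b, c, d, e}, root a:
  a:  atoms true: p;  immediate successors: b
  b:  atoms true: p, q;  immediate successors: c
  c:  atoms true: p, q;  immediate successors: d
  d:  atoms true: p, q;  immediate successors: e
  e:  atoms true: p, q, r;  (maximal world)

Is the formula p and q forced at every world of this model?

No

Not every world: a does not force p and q.
a does not force p and q since a fails q.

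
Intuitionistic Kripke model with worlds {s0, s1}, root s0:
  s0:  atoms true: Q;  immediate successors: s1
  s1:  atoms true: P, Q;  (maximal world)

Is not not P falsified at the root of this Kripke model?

s0 forces not not P: no world accessible from s0 forces not P.
So the root s0 forces not not P; the model is not a countermodel.

No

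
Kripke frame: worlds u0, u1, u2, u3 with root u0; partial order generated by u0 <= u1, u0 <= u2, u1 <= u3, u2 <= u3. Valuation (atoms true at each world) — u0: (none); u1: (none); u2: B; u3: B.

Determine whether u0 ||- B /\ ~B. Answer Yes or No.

u0 ||-/- B /\ ~B since u0 fails B.

No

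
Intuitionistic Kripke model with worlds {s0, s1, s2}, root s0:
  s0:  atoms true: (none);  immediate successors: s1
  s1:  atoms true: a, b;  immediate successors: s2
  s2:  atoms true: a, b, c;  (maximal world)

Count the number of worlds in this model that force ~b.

0

s0: does not force it — s0 ||-/- ~b since s1 is accessible from s0 and s1 ||- b.
s1: does not force it.
s2: does not force it.
Worlds forcing the formula: { }.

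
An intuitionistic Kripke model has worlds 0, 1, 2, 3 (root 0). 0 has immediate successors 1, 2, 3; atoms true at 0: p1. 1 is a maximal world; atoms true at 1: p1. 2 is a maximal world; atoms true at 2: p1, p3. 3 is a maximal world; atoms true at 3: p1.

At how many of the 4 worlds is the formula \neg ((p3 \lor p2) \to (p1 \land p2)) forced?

1

0: does not force it — 0 \nVdash \neg ((p3 \lor p2) \to (p1 \land p2)) since 1 is accessible from 0 and 1 \Vdash (p3 \lor p2) \to (p1 \land p2).
1: does not force it — 1 \nVdash \neg ((p3 \lor p2) \to (p1 \land p2)) since 1 is accessible from 1 and 1 \Vdash (p3 \lor p2) \to (p1 \land p2).
2: forces it.
3: does not force it — 3 \nVdash \neg ((p3 \lor p2) \to (p1 \land p2)) since 3 is accessible from 3 and 3 \Vdash (p3 \lor p2) \to (p1 \land p2).
Worlds forcing the formula: {2}.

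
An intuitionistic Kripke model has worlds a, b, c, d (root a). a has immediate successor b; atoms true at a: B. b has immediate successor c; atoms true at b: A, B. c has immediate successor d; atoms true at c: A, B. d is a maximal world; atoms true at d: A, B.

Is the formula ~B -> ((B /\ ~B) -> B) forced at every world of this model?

a ||- ~B -> ((B /\ ~B) -> B) vacuously: no world accessible from a forces the antecedent ~B.
Since the root a forces ~B -> ((B /\ ~B) -> B) and forcing is persistent (monotone upward), every world forces it.

Yes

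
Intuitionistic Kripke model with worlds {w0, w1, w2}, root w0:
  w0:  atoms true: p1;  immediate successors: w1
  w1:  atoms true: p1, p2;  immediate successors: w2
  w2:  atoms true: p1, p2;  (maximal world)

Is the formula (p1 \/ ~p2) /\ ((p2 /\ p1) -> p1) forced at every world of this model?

Yes

w0 ||- (p1 \/ ~p2) /\ ((p2 /\ p1) -> p1) since w0 forces both conjuncts.
Since the root w0 forces (p1 \/ ~p2) /\ ((p2 /\ p1) -> p1) and forcing is persistent (monotone upward), every world forces it.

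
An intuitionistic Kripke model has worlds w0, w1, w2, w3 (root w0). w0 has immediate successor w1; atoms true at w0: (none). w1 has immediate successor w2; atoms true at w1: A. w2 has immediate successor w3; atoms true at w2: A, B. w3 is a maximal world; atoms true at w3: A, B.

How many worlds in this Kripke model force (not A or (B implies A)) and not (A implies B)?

0

w0: does not force it — w0 does not force (not A or (B implies A)) and not (A implies B) since w0 fails not (A implies B).
w1: does not force it.
w2: does not force it.
w3: does not force it.
Worlds forcing the formula: { }.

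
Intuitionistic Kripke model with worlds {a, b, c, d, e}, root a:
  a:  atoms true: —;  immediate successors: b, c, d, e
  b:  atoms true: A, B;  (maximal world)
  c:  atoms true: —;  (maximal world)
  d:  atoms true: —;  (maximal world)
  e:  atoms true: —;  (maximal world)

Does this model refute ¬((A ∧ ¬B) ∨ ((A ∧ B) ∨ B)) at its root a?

a ⊮ ¬((A ∧ ¬B) ∨ ((A ∧ B) ∨ B)) since b is accessible from a and b ⊩ (A ∧ ¬B) ∨ ((A ∧ B) ∨ B).
b ⊩ (A ∧ ¬B) ∨ ((A ∧ B) ∨ B) via the disjunct (A ∧ B) ∨ B.
So the root a does not force ¬((A ∧ ¬B) ∨ ((A ∧ B) ∨ B)); the model is a countermodel.

Yes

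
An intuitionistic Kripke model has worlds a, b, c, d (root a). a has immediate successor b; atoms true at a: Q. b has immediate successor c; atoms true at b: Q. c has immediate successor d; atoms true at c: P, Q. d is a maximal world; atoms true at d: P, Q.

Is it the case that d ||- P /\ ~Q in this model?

No

d ||-/- P /\ ~Q since d fails ~Q.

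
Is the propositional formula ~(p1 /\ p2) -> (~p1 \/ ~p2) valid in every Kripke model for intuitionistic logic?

No

This is the constructively invalid direction of De Morgan's law for conjunction, which is not intuitionistically valid.
A Kripke countermodel: worlds w0, w1, w2; order generated by w0 <= w1, w0 <= w2; atoms true at each world — w0:{}; w1:{p1}; w2:{p2}.
w0 ||-/- ~(p1 /\ p2) -> (~p1 \/ ~p2): already at w0 itself, w0 ||- ~(p1 /\ p2) but w0 ||-/- ~p1 \/ ~p2.
w0 ||-/- ~p1 \/ ~p2: neither disjunct is forced at w0.
w0 ||-/- ~p1 since w1 is accessible from w0 and w1 ||- p1.
So the root w0 does not force the formula.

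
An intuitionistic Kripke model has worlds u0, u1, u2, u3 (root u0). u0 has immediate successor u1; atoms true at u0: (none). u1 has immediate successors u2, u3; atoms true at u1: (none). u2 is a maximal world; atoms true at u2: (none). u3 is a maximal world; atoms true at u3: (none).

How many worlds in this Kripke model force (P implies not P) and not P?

u0: forces it.
u1: forces it.
u2: forces it.
u3: forces it.
Worlds forcing the formula: {u0, u1, u2, u3}.

4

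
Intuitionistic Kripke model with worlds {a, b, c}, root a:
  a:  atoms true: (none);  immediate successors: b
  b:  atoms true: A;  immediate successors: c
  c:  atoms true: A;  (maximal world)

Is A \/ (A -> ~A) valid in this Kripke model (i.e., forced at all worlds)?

No

Not every world: a ||-/- A \/ (A -> ~A).
a ||-/- A \/ (A -> ~A): neither disjunct is forced at a.
a lacks atom A, so a ||-/- A.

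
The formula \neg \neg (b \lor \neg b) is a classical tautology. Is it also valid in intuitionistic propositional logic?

This is the double negation of excluded middle, which is intuitionistically derivable.
Assuming \neg (b \lor \neg b): from b we'd get b \lor \neg b, so \neg b; but then b \lor \neg b again — contradiction. Hence \neg \neg (b \lor \neg b).

Yes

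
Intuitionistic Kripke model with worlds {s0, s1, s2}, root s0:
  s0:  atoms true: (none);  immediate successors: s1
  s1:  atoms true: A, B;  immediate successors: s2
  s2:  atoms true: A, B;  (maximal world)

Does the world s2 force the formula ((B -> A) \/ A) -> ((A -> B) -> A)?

s2 ||- ((B -> A) \/ A) -> ((A -> B) -> A): every world accessible from s2 that forces (B -> A) \/ A (namely s2) also forces (A -> B) -> A.

Yes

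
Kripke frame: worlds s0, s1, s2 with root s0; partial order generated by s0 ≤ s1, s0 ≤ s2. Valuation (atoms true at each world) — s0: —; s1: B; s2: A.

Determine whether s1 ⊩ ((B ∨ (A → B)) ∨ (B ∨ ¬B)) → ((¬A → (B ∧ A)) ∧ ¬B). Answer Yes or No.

No

s1 ⊮ ((B ∨ (A → B)) ∨ (B ∨ ¬B)) → ((¬A → (B ∧ A)) ∧ ¬B): already at s1 itself, s1 ⊩ (B ∨ (A → B)) ∨ (B ∨ ¬B) but s1 ⊮ (¬A → (B ∧ A)) ∧ ¬B.
s1 ⊮ (¬A → (B ∧ A)) ∧ ¬B since s1 fails ¬A → (B ∧ A).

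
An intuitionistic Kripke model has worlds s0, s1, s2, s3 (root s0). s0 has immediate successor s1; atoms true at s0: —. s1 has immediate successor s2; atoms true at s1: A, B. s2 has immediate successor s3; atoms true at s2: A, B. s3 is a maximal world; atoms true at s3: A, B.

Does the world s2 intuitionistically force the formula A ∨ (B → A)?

s2 ⊩ A ∨ (B → A) via the disjunct A.

Yes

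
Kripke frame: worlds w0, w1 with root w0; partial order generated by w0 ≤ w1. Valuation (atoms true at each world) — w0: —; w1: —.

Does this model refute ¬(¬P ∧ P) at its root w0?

No

w0 ⊩ ¬(¬P ∧ P): no world accessible from w0 forces ¬P ∧ P.
So the root w0 forces ¬(¬P ∧ P); the model is not a countermodel.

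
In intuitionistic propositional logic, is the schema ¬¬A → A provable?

This is double-negation elimination, which is not intuitionistically valid.
A Kripke countermodel: worlds w0, w1; order generated by w0 ≤ w1; atoms true at each world — w0:{}; w1:{A}.
w0 ⊮ ¬¬A → A: already at w0 itself, w0 ⊩ ¬¬A but w0 ⊮ A.
w0 lacks atom A, so w0 ⊮ A.
So the root w0 does not force the formula.

No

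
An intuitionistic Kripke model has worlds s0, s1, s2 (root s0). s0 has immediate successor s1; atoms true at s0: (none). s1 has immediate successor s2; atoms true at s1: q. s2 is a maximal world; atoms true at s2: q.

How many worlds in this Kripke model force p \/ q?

s0: does not force it — s0 ||-/- p \/ q: neither disjunct is forced at s0.
s1: forces it.
s2: forces it.
Worlds forcing the formula: {s1, s2}.

2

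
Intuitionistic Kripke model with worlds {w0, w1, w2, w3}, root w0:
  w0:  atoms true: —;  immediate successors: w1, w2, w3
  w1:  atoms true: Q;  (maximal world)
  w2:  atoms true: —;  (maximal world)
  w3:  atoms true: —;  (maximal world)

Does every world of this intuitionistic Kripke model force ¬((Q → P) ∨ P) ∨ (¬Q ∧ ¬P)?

No

Not every world: w0 ⊮ ¬((Q → P) ∨ P) ∨ (¬Q ∧ ¬P).
w0 ⊮ ¬((Q → P) ∨ P) ∨ (¬Q ∧ ¬P): neither disjunct is forced at w0.
w0 ⊮ ¬((Q → P) ∨ P) since w2 is accessible from w0 and w2 ⊩ (Q → P) ∨ P.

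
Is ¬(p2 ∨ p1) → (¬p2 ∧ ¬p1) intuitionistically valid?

Yes

This is a constructively valid De Morgan direction (negated disjunction to conjunction of negations), which is intuitionistically derivable.
From ¬(p2 ∨ p1): if p2 held then p2 ∨ p1 would, contradiction — so ¬p2; similarly ¬p1.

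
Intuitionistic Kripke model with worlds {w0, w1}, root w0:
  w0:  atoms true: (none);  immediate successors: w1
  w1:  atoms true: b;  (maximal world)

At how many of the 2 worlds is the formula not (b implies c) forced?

2

w0: forces it.
w1: forces it.
Worlds forcing the formula: {w0, w1}.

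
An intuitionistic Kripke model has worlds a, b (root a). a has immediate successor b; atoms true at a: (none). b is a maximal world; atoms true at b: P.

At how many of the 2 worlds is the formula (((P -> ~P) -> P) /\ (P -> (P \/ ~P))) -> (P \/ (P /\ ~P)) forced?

a: does not force it — a ||-/- (((P -> ~P) -> P) /\ (P -> (P \/ ~P))) -> (P \/ (P /\ ~P)): already at a itself, a ||- ((P -> ~P) -> P) /\ (P -> (P \/ ~P)) but a ||-/- P \/ (P /\ ~P).
b: forces it.
Worlds forcing the formula: {b}.

1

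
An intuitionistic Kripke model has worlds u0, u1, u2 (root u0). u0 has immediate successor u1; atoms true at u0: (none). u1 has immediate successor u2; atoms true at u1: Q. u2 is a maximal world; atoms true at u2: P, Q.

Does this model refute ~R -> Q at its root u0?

Yes

u0 ||-/- ~R -> Q: already at u0 itself, u0 ||- ~R but u0 ||-/- Q.
u0 lacks atom Q, so u0 ||-/- Q.
So the root u0 does not force ~R -> Q; the model is a countermodel.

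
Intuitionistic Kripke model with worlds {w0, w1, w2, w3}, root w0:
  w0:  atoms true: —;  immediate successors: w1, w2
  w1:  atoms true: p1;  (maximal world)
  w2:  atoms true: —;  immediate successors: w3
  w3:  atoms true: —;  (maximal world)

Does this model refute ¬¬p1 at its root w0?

w0 ⊮ ¬¬p1 since w2 is accessible from w0 and w2 ⊩ ¬p1.
w2 ⊩ ¬p1: no world accessible from w2 forces p1.
So the root w0 does not force ¬¬p1; the model is a countermodel.

Yes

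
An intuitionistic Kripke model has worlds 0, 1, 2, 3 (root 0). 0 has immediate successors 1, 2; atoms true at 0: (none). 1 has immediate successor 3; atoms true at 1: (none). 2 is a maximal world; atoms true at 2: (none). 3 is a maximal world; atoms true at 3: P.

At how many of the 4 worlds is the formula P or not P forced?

2

0: does not force it — 0 does not force P or not P: neither disjunct is forced at 0.
1: does not force it.
2: forces it.
3: forces it.
Worlds forcing the formula: {2, 3}.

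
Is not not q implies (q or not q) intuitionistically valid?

No

This is a variant of double-negation elimination (deriving excluded middle from double negation), which is not intuitionistically valid.
A Kripke countermodel: worlds 0, 1; order generated by 0 <= 1; atoms true at each world — 0:{}; 1:{q}.
0 does not force not not q implies (q or not q): already at 0 itself, 0 forces not not q but 0 does not force q or not q.
0 does not force q or not q: neither disjunct is forced at 0.
0 lacks atom q, so 0 does not force q.
So the root 0 does not force the formula.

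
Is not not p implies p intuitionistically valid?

This is double-negation elimination, which is not intuitionistically valid.
A Kripke countermodel: worlds w0, w1; order generated by w0 <= w1; atoms true at each world — w0:{}; w1:{p}.
w0 does not force not not p implies p: already at w0 itself, w0 forces not not p but w0 does not force p.
w0 lacks atom p, so w0 does not force p.
So the root w0 does not force the formula.

No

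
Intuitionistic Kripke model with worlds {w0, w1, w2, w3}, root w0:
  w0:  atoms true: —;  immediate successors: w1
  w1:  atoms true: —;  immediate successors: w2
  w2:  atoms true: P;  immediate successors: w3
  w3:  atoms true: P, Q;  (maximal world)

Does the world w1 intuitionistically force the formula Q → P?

w1 ⊩ Q → P: every world accessible from w1 that forces Q (namely w3) also forces P.

Yes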